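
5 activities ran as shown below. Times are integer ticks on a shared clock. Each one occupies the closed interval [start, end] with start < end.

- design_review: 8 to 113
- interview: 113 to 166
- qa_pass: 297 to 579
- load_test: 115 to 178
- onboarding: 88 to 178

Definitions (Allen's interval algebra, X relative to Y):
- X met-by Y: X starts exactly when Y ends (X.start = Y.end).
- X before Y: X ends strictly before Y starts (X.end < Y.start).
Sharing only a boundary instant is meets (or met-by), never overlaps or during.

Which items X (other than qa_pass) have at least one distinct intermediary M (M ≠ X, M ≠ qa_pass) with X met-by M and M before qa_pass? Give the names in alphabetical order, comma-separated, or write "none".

Target qa_pass = [297, 579].
Intermediaries M with M before qa_pass: design_review, interview, load_test, onboarding.
Via design_review — items with X met-by design_review: interview.
Via interview — items with X met-by interview: none.
Via load_test — items with X met-by load_test: none.
Via onboarding — items with X met-by onboarding: none.
Union: interview.

interview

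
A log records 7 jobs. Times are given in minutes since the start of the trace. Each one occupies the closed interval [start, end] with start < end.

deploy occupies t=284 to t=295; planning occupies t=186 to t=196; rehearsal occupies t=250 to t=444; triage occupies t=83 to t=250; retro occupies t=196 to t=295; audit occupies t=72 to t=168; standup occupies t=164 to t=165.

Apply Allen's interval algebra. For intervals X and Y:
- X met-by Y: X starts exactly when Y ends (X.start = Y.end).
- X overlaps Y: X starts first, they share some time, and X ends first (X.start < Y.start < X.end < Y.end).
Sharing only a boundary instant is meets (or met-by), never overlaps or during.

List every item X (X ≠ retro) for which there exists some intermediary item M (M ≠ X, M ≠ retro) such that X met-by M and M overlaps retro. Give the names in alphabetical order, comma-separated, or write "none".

Target retro = [t=196, t=295].
Intermediaries M with M overlaps retro: triage.
Via triage — items with X met-by triage: rehearsal.
Union: rehearsal.

rehearsal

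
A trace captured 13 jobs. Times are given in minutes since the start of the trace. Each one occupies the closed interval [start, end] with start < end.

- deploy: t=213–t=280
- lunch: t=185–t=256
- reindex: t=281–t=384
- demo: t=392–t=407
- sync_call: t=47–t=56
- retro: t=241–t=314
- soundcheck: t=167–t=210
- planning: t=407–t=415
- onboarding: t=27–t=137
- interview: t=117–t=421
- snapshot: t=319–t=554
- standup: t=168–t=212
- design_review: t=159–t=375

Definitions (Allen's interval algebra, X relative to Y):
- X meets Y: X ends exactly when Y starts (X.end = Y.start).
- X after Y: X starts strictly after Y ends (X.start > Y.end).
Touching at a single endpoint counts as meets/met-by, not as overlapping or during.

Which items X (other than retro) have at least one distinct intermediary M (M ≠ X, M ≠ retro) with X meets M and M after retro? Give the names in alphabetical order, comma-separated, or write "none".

demo

Target retro = [t=241, t=314].
Intermediaries M with M after retro: demo, planning, snapshot.
Via demo — items with X meets demo: none.
Via planning — items with X meets planning: demo.
Via snapshot — items with X meets snapshot: none.
Union: demo.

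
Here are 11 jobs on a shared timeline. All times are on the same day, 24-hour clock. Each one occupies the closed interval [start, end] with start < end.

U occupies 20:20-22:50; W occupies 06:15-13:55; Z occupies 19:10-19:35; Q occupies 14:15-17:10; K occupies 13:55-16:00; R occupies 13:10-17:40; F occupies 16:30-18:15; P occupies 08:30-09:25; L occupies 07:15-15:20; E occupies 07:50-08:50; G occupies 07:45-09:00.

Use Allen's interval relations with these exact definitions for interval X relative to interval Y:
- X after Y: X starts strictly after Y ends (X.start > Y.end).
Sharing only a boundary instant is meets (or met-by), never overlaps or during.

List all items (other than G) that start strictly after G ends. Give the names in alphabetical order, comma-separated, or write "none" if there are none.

F, K, Q, R, U, Z

Target G = [07:45, 09:00].
E [07:50, 08:50] → during → no.
F [16:30, 18:15] → after → yes.
K [13:55, 16:00] → after → yes.
L [07:15, 15:20] → contains → no.
P [08:30, 09:25] → overlapped-by → no.
Q [14:15, 17:10] → after → yes.
R [13:10, 17:40] → after → yes.
U [20:20, 22:50] → after → yes.
W [06:15, 13:55] → contains → no.
Z [19:10, 19:35] → after → yes.
Result: F, K, Q, R, U, Z.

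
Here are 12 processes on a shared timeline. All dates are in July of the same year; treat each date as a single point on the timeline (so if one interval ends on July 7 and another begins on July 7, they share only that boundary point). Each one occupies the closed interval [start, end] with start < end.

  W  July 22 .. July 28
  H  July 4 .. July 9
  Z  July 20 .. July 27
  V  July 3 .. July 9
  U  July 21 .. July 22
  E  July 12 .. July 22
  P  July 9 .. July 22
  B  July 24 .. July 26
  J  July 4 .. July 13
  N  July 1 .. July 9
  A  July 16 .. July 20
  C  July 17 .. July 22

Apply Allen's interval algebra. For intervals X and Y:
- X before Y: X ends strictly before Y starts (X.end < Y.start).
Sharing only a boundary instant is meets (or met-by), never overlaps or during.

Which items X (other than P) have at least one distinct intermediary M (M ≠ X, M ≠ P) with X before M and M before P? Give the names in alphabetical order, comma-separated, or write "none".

Target P = [July 9, July 22].
Intermediaries M with M before P: none.
Union: none.

none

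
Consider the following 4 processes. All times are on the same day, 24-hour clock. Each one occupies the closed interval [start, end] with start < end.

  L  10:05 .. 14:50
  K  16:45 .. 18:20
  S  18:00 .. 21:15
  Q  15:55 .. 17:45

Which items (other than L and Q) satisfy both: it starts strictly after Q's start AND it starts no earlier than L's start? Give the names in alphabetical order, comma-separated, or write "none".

Conditions: its start is strictly after Q's start (X.start > 15:55) AND its start is no earlier than L's start (X.start >= 10:05).
K: start 16:45 > 15:55? ✓; start 16:45 >= 10:05? ✓ → yes.
S: start 18:00 > 15:55? ✓; start 18:00 >= 10:05? ✓ → yes.
Result: K, S.

K, S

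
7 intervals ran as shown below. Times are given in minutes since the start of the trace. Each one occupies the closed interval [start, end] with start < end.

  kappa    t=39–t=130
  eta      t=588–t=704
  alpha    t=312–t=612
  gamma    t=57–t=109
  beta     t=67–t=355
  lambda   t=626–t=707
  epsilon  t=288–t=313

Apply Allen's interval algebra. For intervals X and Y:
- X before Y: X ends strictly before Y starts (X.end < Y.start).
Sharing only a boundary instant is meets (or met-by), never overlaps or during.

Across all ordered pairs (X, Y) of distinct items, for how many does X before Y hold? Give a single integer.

Checking all 42 ordered pairs for relation 'before'; matching pairs in alphabetical order:
(alpha, lambda): alpha before lambda ✓
(beta, eta): beta before eta ✓
(beta, lambda): beta before lambda ✓
(epsilon, eta): epsilon before eta ✓
(epsilon, lambda): epsilon before lambda ✓
(gamma, alpha): gamma before alpha ✓
(gamma, epsilon): gamma before epsilon ✓
(gamma, eta): gamma before eta ✓
(gamma, lambda): gamma before lambda ✓
(kappa, alpha): kappa before alpha ✓
(kappa, epsilon): kappa before epsilon ✓
(kappa, eta): kappa before eta ✓
(kappa, lambda): kappa before lambda ✓
Count: 13.

13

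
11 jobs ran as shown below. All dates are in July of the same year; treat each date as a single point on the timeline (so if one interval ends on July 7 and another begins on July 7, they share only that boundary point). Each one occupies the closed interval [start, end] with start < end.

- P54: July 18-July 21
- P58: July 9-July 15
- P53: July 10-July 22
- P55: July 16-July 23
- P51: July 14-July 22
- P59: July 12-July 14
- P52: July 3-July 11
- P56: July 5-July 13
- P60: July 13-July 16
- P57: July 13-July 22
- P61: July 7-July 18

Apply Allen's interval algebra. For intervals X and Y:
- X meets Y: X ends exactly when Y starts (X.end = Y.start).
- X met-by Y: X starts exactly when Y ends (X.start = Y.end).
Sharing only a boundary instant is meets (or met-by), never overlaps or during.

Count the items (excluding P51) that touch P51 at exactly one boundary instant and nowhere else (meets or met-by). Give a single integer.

1

Target P51 = [July 14, July 22].
P52 [July 3, July 11] → before → no.
P53 [July 10, July 22] → finished-by → no.
P54 [July 18, July 21] → during → no.
P55 [July 16, July 23] → overlapped-by → no.
P56 [July 5, July 13] → before → no.
P57 [July 13, July 22] → finished-by → no.
P58 [July 9, July 15] → overlaps → no.
P59 [July 12, July 14] → meets → counts.
P60 [July 13, July 16] → overlaps → no.
P61 [July 7, July 18] → overlaps → no.
Total: 1.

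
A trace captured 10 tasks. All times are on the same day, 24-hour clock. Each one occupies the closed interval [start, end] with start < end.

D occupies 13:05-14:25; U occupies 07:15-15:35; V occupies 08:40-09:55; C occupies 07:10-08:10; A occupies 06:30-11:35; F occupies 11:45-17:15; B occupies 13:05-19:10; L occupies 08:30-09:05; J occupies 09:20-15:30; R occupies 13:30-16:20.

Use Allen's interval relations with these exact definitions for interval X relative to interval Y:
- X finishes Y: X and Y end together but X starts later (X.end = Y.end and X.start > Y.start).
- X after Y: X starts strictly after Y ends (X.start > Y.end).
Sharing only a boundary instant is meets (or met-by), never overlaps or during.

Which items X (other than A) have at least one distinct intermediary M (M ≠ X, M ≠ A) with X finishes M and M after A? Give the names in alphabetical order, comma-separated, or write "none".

Target A = [06:30, 11:35].
Intermediaries M with M after A: B, D, F, R.
Via B — items with X finishes B: none.
Via D — items with X finishes D: none.
Via F — items with X finishes F: none.
Via R — items with X finishes R: none.
Union: none.

none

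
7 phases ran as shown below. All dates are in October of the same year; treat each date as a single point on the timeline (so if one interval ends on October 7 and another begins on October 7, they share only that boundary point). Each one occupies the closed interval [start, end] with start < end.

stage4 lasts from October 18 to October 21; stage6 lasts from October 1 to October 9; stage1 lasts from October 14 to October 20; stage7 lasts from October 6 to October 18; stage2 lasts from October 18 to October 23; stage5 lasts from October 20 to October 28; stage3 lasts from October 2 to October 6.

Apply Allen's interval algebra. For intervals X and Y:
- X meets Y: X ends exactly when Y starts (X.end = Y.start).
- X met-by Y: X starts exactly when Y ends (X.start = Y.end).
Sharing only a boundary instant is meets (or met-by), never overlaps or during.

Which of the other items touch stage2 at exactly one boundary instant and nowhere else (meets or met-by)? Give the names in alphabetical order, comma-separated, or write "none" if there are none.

stage7

Target stage2 = [October 18, October 23].
stage1 [October 14, October 20] → overlaps → no.
stage3 [October 2, October 6] → before → no.
stage4 [October 18, October 21] → starts → no.
stage5 [October 20, October 28] → overlapped-by → no.
stage6 [October 1, October 9] → before → no.
stage7 [October 6, October 18] → meets → yes.
Result: stage7.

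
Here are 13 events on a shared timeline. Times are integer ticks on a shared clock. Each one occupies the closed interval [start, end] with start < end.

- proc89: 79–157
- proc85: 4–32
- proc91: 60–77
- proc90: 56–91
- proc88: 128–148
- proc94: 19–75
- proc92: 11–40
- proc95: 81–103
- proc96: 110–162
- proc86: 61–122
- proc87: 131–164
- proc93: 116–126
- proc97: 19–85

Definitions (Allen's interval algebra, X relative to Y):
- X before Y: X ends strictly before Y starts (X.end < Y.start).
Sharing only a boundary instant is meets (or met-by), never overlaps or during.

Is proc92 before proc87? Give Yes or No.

Yes

proc92 = [11, 40], proc87 = [131, 164].
Actual relation of proc92 to proc87: before.
Asked whether 'before' holds → Yes.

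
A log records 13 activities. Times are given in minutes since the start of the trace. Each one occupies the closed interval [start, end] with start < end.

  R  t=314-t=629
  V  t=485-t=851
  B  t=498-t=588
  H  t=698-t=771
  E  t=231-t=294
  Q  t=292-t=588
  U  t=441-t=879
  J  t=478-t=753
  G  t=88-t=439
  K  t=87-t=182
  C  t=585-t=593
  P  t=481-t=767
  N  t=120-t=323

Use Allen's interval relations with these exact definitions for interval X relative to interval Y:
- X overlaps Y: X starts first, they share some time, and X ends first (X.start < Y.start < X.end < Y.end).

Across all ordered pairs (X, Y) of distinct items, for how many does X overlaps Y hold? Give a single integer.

Checking all 156 ordered pairs for relation 'overlaps'; matching pairs in alphabetical order:
(B, C): B overlaps C ✓
(E, Q): E overlaps Q ✓
(G, Q): G overlaps Q ✓
(G, R): G overlaps R ✓
(J, H): J overlaps H ✓
(J, P): J overlaps P ✓
(J, V): J overlaps V ✓
(K, G): K overlaps G ✓
(K, N): K overlaps N ✓
(N, Q): N overlaps Q ✓
(N, R): N overlaps R ✓
(P, H): P overlaps H ✓
(P, V): P overlaps V ✓
(Q, C): Q overlaps C ✓
(Q, J): Q overlaps J ✓
(Q, P): Q overlaps P ✓
(Q, R): Q overlaps R ✓
(Q, U): Q overlaps U ✓
(Q, V): Q overlaps V ✓
(R, J): R overlaps J ✓
(R, P): R overlaps P ✓
(R, U): R overlaps U ✓
(R, V): R overlaps V ✓
Count: 23.

23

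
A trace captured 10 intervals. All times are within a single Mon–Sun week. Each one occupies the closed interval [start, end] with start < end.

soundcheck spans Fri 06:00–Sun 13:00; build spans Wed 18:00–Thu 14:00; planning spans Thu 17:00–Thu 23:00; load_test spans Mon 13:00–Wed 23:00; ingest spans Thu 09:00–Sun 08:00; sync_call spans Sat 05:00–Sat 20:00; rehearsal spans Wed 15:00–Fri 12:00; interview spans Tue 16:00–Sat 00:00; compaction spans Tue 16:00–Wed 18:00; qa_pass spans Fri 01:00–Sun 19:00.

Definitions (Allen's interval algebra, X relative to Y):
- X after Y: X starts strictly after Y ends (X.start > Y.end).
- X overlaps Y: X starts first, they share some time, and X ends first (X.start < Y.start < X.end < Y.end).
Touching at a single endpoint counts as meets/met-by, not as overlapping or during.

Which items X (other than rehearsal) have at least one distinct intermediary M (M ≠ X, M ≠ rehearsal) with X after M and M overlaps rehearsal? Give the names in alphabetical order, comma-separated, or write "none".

Target rehearsal = [Wed 15:00, Fri 12:00].
Intermediaries M with M overlaps rehearsal: compaction, load_test.
Via compaction — items with X after compaction: ingest, planning, qa_pass, soundcheck, sync_call.
Via load_test — items with X after load_test: ingest, planning, qa_pass, soundcheck, sync_call.
Union: ingest, planning, qa_pass, soundcheck, sync_call.

ingest, planning, qa_pass, soundcheck, sync_call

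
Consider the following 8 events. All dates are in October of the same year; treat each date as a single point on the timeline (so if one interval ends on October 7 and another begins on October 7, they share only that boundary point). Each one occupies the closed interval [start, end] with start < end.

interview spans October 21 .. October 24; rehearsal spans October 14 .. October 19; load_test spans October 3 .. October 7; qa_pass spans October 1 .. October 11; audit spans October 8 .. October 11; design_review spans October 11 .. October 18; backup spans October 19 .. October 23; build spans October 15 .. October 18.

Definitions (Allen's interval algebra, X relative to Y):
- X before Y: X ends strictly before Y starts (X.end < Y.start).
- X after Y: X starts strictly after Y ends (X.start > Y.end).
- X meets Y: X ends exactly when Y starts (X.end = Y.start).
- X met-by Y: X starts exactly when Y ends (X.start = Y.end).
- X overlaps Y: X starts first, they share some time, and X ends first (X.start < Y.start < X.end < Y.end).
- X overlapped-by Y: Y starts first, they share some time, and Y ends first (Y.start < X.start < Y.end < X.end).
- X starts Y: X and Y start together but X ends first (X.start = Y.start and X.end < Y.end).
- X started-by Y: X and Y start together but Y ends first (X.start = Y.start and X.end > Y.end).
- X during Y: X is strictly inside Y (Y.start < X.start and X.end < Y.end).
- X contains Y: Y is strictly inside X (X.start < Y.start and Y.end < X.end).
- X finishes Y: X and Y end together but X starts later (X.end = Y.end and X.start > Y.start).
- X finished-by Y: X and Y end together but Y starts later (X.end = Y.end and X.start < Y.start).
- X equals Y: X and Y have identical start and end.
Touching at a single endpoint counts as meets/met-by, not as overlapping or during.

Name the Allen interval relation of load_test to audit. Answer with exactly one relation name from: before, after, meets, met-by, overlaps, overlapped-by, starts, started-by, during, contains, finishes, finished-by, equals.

load_test = [October 3, October 7]; audit = [October 8, October 11].
Compare endpoints: load_test.start < audit.start, load_test.start < audit.end, load_test.end < audit.start, load_test.end < audit.end.
That pattern is 'before'.

before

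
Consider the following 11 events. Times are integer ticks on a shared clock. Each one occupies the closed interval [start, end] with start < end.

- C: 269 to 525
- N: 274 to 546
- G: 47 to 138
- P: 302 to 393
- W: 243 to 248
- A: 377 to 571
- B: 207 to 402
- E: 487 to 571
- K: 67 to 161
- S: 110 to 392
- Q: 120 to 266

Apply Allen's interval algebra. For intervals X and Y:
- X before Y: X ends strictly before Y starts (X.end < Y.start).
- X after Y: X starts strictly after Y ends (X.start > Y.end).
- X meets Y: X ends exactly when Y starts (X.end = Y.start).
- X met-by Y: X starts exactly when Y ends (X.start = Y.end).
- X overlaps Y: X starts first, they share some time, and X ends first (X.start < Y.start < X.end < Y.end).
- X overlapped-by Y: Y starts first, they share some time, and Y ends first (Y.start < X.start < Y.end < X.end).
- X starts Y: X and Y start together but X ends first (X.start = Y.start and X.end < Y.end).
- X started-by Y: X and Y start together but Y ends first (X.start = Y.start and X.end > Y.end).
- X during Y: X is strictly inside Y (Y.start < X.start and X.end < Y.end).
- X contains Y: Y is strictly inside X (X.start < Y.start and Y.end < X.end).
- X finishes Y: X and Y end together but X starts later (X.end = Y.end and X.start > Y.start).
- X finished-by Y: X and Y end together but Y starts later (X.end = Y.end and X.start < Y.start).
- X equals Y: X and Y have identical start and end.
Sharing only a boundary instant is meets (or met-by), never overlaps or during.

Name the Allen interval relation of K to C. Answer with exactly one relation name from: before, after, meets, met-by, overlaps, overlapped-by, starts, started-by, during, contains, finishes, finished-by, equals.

K = [67, 161]; C = [269, 525].
Compare endpoints: K.start < C.start, K.start < C.end, K.end < C.start, K.end < C.end.
That pattern is 'before'.

before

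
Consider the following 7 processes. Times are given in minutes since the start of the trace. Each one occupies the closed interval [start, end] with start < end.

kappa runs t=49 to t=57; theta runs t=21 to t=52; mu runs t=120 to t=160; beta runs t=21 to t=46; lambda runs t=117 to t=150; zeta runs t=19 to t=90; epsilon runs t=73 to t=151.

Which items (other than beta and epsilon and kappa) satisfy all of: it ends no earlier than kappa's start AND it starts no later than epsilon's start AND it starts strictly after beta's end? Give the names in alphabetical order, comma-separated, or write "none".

none

Conditions: its end is no earlier than kappa's start (X.end >= t=49) AND its start is no later than epsilon's start (X.start <= t=73) AND its start is strictly after beta's end (X.start > t=46).
lambda: end t=150 >= t=49? ✓; start t=117 <= t=73? ✗; start t=117 > t=46? ✓ → no.
mu: end t=160 >= t=49? ✓; start t=120 <= t=73? ✗; start t=120 > t=46? ✓ → no.
theta: end t=52 >= t=49? ✓; start t=21 <= t=73? ✓; start t=21 > t=46? ✗ → no.
zeta: end t=90 >= t=49? ✓; start t=19 <= t=73? ✓; start t=19 > t=46? ✗ → no.
Result: none.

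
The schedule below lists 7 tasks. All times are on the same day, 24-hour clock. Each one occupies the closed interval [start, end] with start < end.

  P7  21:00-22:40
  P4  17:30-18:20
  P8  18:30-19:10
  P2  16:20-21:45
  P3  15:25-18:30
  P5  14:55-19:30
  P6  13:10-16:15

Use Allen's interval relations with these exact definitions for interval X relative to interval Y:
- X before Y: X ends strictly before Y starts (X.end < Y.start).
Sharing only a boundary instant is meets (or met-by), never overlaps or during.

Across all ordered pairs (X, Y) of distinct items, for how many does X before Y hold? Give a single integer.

9

Checking all 42 ordered pairs for relation 'before'; matching pairs in alphabetical order:
(P3, P7): P3 before P7 ✓
(P4, P7): P4 before P7 ✓
(P4, P8): P4 before P8 ✓
(P5, P7): P5 before P7 ✓
(P6, P2): P6 before P2 ✓
(P6, P4): P6 before P4 ✓
(P6, P7): P6 before P7 ✓
(P6, P8): P6 before P8 ✓
(P8, P7): P8 before P7 ✓
Count: 9.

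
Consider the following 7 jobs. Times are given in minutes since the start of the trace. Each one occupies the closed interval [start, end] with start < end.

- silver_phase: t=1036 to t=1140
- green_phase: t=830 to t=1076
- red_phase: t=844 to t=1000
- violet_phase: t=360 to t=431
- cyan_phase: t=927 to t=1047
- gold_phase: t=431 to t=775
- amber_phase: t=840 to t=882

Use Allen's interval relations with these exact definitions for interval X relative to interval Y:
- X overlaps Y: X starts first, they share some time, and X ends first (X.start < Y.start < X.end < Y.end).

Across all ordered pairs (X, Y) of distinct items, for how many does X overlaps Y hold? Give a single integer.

Checking all 42 ordered pairs for relation 'overlaps'; matching pairs in alphabetical order:
(amber_phase, red_phase): amber_phase overlaps red_phase ✓
(cyan_phase, silver_phase): cyan_phase overlaps silver_phase ✓
(green_phase, silver_phase): green_phase overlaps silver_phase ✓
(red_phase, cyan_phase): red_phase overlaps cyan_phase ✓
Count: 4.

4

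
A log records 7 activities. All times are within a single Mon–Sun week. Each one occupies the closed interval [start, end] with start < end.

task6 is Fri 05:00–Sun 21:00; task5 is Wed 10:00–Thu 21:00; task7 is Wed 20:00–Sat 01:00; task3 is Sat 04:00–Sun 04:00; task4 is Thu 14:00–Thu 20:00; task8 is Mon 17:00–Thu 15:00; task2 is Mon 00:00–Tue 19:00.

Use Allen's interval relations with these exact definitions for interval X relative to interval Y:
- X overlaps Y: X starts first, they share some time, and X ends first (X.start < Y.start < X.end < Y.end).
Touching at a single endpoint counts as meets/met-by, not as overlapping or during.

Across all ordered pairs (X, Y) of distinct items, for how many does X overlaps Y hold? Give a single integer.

6

Checking all 42 ordered pairs for relation 'overlaps'; matching pairs in alphabetical order:
(task2, task8): task2 overlaps task8 ✓
(task5, task7): task5 overlaps task7 ✓
(task7, task6): task7 overlaps task6 ✓
(task8, task4): task8 overlaps task4 ✓
(task8, task5): task8 overlaps task5 ✓
(task8, task7): task8 overlaps task7 ✓
Count: 6.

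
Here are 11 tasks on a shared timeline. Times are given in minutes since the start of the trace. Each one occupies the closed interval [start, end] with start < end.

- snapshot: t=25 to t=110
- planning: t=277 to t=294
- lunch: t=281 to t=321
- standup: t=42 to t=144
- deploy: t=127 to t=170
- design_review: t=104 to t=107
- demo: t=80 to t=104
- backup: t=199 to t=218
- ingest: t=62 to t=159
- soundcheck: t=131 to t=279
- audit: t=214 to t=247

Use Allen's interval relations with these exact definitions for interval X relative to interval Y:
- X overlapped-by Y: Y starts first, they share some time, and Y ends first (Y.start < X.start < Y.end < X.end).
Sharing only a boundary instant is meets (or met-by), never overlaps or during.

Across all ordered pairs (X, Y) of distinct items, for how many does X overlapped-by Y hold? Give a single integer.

Checking all 110 ordered pairs for relation 'overlapped-by'; matching pairs in alphabetical order:
(audit, backup): audit overlapped-by backup ✓
(deploy, ingest): deploy overlapped-by ingest ✓
(deploy, standup): deploy overlapped-by standup ✓
(ingest, snapshot): ingest overlapped-by snapshot ✓
(ingest, standup): ingest overlapped-by standup ✓
(lunch, planning): lunch overlapped-by planning ✓
(planning, soundcheck): planning overlapped-by soundcheck ✓
(soundcheck, deploy): soundcheck overlapped-by deploy ✓
(soundcheck, ingest): soundcheck overlapped-by ingest ✓
(soundcheck, standup): soundcheck overlapped-by standup ✓
(standup, snapshot): standup overlapped-by snapshot ✓
Count: 11.

11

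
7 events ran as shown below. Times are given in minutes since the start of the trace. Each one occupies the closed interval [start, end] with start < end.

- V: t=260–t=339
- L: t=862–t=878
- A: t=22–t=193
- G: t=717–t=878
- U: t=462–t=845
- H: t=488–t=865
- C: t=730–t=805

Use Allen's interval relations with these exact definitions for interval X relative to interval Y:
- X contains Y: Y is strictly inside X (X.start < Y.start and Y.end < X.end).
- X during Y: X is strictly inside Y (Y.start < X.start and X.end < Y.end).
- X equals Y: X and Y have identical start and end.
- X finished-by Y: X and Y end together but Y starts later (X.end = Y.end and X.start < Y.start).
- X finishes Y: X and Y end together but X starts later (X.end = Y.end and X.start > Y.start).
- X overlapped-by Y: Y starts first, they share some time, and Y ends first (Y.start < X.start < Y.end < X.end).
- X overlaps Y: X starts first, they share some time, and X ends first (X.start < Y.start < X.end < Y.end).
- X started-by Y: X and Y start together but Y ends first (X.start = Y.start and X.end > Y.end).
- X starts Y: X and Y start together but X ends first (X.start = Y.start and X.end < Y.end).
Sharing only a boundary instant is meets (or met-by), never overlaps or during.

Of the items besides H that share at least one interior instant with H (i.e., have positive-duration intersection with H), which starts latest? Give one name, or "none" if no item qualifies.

L

Target H = [t=488, t=865].
A [t=22, t=193] → before → excluded.
C [t=730, t=805] → during → candidate.
G [t=717, t=878] → overlapped-by → candidate.
L [t=862, t=878] → overlapped-by → candidate.
U [t=462, t=845] → overlaps → candidate.
V [t=260, t=339] → before → excluded.
Among candidates, latest start is t=862 → L.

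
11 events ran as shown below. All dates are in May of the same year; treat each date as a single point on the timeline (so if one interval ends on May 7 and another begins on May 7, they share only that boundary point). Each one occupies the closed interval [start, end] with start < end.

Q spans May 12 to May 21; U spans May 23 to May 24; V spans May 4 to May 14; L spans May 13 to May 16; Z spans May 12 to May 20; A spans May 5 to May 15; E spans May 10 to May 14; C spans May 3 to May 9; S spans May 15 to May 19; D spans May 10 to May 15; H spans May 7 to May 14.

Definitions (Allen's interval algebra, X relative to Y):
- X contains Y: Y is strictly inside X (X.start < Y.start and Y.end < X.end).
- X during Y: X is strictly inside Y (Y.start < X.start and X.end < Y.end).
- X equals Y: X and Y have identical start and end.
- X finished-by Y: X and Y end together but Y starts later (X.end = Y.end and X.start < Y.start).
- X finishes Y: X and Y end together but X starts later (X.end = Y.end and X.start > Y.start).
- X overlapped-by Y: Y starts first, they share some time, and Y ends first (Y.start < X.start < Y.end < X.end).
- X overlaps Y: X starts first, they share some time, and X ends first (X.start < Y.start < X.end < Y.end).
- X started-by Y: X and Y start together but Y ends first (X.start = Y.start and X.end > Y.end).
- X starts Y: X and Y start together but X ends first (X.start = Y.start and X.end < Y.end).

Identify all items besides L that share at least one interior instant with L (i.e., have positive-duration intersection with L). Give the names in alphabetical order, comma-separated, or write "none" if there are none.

Target L = [May 13, May 16].
A [May 5, May 15] → overlaps → yes.
C [May 3, May 9] → before → no.
D [May 10, May 15] → overlaps → yes.
E [May 10, May 14] → overlaps → yes.
H [May 7, May 14] → overlaps → yes.
Q [May 12, May 21] → contains → yes.
S [May 15, May 19] → overlapped-by → yes.
U [May 23, May 24] → after → no.
V [May 4, May 14] → overlaps → yes.
Z [May 12, May 20] → contains → yes.
Result: A, D, E, H, Q, S, V, Z.

A, D, E, H, Q, S, V, Z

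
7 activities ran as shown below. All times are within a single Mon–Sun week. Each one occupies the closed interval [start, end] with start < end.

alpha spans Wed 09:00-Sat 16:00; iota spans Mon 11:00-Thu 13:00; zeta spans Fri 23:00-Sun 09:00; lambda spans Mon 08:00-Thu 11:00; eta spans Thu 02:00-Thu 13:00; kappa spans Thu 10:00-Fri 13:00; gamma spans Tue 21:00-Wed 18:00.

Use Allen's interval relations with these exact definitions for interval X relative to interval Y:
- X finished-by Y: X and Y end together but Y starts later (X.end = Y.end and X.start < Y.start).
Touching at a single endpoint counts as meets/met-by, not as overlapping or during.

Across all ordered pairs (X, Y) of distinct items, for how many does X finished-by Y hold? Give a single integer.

Checking all 42 ordered pairs for relation 'finished-by'; matching pairs in alphabetical order:
(iota, eta): iota finished-by eta ✓
Count: 1.

1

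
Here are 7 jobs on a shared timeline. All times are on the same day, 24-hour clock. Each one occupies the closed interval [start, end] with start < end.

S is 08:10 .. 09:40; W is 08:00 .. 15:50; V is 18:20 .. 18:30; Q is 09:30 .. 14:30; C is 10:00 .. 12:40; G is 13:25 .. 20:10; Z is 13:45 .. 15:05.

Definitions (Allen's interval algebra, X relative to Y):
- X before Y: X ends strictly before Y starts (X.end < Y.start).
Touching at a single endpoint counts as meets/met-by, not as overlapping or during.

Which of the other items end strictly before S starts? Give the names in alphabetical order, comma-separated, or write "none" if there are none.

none

Target S = [08:10, 09:40].
C [10:00, 12:40] → after → no.
G [13:25, 20:10] → after → no.
Q [09:30, 14:30] → overlapped-by → no.
V [18:20, 18:30] → after → no.
W [08:00, 15:50] → contains → no.
Z [13:45, 15:05] → after → no.
Result: none.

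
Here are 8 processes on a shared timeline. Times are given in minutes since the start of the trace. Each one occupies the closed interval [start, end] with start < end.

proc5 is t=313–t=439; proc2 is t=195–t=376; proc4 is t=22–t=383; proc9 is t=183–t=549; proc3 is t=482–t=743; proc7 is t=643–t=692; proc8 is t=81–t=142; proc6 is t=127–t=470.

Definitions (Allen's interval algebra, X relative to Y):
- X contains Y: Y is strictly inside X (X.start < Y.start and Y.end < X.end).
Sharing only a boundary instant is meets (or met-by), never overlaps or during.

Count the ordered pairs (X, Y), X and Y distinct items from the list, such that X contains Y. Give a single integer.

Checking all 56 ordered pairs for relation 'contains'; matching pairs in alphabetical order:
(proc3, proc7): proc3 contains proc7 ✓
(proc4, proc2): proc4 contains proc2 ✓
(proc4, proc8): proc4 contains proc8 ✓
(proc6, proc2): proc6 contains proc2 ✓
(proc6, proc5): proc6 contains proc5 ✓
(proc9, proc2): proc9 contains proc2 ✓
(proc9, proc5): proc9 contains proc5 ✓
Count: 7.

7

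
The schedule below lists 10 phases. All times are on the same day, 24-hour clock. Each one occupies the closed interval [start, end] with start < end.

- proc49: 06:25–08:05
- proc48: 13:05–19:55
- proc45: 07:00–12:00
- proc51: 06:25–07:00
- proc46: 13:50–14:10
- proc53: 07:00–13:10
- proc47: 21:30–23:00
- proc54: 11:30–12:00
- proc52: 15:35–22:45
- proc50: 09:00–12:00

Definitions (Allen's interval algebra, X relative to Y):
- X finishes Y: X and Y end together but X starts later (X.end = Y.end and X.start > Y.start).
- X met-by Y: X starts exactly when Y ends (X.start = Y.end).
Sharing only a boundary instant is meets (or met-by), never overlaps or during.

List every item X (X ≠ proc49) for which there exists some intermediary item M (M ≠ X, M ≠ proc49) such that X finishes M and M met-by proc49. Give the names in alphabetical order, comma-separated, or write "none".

Target proc49 = [06:25, 08:05].
Intermediaries M with M met-by proc49: none.
Union: none.

none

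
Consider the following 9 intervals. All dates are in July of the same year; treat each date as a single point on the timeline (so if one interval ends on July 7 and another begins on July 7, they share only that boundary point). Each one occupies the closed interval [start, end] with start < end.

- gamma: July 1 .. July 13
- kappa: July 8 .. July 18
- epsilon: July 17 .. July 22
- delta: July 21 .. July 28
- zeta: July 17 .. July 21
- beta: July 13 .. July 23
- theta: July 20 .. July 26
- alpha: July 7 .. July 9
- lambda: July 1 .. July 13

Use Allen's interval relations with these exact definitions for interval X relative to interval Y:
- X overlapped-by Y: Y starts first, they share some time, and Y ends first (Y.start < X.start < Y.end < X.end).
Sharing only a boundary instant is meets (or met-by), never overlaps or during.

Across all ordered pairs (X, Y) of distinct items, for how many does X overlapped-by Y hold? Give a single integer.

12

Checking all 72 ordered pairs for relation 'overlapped-by'; matching pairs in alphabetical order:
(beta, kappa): beta overlapped-by kappa ✓
(delta, beta): delta overlapped-by beta ✓
(delta, epsilon): delta overlapped-by epsilon ✓
(delta, theta): delta overlapped-by theta ✓
(epsilon, kappa): epsilon overlapped-by kappa ✓
(kappa, alpha): kappa overlapped-by alpha ✓
(kappa, gamma): kappa overlapped-by gamma ✓
(kappa, lambda): kappa overlapped-by lambda ✓
(theta, beta): theta overlapped-by beta ✓
(theta, epsilon): theta overlapped-by epsilon ✓
(theta, zeta): theta overlapped-by zeta ✓
(zeta, kappa): zeta overlapped-by kappa ✓
Count: 12.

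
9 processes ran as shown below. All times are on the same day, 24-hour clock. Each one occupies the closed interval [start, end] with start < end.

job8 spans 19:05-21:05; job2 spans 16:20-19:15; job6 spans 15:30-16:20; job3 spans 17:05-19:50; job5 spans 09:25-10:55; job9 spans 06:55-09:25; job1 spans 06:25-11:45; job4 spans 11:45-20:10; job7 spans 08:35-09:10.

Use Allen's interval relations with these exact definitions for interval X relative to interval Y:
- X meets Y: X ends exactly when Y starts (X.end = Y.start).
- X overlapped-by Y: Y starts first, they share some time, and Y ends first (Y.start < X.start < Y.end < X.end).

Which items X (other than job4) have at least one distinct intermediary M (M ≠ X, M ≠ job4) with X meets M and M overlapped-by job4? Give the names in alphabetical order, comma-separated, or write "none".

none

Target job4 = [11:45, 20:10].
Intermediaries M with M overlapped-by job4: job8.
Via job8 — items with X meets job8: none.
Union: none.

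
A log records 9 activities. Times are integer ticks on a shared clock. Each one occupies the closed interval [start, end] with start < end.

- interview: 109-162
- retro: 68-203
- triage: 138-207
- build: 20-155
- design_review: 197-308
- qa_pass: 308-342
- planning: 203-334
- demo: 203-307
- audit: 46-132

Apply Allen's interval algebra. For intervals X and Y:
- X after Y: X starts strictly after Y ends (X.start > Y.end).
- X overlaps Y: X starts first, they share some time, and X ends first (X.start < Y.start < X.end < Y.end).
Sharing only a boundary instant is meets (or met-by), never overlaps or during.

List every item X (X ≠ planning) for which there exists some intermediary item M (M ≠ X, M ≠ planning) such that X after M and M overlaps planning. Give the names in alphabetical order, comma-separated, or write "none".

Target planning = [203, 334].
Intermediaries M with M overlaps planning: design_review, triage.
Via design_review — items with X after design_review: none.
Via triage — items with X after triage: qa_pass.
Union: qa_pass.

qa_pass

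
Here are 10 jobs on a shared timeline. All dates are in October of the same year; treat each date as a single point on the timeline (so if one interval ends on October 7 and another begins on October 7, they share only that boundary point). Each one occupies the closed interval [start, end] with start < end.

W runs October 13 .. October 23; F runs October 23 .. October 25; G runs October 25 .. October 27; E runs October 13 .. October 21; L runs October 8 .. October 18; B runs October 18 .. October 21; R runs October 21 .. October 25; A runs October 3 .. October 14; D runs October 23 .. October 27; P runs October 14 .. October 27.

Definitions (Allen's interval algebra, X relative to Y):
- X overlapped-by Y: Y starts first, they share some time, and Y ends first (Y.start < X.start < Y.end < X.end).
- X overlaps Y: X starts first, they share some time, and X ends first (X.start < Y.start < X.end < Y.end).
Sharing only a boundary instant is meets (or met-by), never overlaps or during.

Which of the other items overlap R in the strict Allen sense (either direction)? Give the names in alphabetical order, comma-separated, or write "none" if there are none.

D, W

Target R = [October 21, October 25].
A [October 3, October 14] → before → no.
B [October 18, October 21] → meets → no.
D [October 23, October 27] → overlapped-by → yes.
E [October 13, October 21] → meets → no.
F [October 23, October 25] → finishes → no.
G [October 25, October 27] → met-by → no.
L [October 8, October 18] → before → no.
P [October 14, October 27] → contains → no.
W [October 13, October 23] → overlaps → yes.
Result: D, W.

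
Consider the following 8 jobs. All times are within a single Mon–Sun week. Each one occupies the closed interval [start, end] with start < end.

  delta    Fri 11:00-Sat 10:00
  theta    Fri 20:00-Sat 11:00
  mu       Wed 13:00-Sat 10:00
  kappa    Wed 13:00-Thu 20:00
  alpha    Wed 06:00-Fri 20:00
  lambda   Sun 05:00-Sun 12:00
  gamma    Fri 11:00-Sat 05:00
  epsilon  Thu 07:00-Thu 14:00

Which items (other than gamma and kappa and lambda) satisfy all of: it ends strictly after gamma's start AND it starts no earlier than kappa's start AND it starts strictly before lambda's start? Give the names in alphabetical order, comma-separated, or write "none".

Conditions: its end is strictly after gamma's start (X.end > Fri 11:00) AND its start is no earlier than kappa's start (X.start >= Wed 13:00) AND its start is strictly before lambda's start (X.start < Sun 05:00).
alpha: end Fri 20:00 > Fri 11:00? ✓; start Wed 06:00 >= Wed 13:00? ✗; start Wed 06:00 < Sun 05:00? ✓ → no.
delta: end Sat 10:00 > Fri 11:00? ✓; start Fri 11:00 >= Wed 13:00? ✓; start Fri 11:00 < Sun 05:00? ✓ → yes.
epsilon: end Thu 14:00 > Fri 11:00? ✗; start Thu 07:00 >= Wed 13:00? ✓; start Thu 07:00 < Sun 05:00? ✓ → no.
mu: end Sat 10:00 > Fri 11:00? ✓; start Wed 13:00 >= Wed 13:00? ✓; start Wed 13:00 < Sun 05:00? ✓ → yes.
theta: end Sat 11:00 > Fri 11:00? ✓; start Fri 20:00 >= Wed 13:00? ✓; start Fri 20:00 < Sun 05:00? ✓ → yes.
Result: delta, mu, theta.

delta, mu, theta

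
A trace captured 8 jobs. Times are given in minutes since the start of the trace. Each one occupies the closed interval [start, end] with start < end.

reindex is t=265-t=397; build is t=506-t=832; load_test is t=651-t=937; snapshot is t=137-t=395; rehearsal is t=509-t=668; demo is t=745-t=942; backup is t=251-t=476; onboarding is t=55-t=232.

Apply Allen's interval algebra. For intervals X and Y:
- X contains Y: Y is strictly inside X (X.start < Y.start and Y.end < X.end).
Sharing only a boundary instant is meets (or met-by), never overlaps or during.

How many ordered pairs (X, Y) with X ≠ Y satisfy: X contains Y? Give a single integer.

2

Checking all 56 ordered pairs for relation 'contains'; matching pairs in alphabetical order:
(backup, reindex): backup contains reindex ✓
(build, rehearsal): build contains rehearsal ✓
Count: 2.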